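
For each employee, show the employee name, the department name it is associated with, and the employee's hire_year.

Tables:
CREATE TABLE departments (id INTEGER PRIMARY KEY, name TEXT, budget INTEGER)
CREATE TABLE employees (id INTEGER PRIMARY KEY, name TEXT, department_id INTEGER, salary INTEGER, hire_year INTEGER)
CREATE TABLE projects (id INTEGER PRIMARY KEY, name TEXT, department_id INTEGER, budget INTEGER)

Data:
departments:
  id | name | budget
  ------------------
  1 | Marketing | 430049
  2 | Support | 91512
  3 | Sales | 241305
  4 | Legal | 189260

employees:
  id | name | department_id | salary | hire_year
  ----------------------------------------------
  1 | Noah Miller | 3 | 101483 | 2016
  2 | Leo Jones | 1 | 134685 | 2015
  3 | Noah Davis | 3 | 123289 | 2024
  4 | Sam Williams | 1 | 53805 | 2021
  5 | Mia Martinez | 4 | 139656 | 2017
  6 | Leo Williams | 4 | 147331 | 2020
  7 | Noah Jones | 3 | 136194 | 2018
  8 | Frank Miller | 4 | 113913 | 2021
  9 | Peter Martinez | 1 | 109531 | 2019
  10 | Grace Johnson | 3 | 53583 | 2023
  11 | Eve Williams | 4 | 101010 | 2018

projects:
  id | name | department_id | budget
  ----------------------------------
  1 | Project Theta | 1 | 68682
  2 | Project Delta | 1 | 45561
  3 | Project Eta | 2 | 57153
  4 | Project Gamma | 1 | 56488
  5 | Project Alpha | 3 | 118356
SELECT c.name, p.name AS department, c.hire_year FROM employees c JOIN departments p ON c.department_id = p.id

Execution result:
name | department | hire_year
Noah Miller | Sales | 2016
Leo Jones | Marketing | 2015
Noah Davis | Sales | 2024
Sam Williams | Marketing | 2021
Mia Martinez | Legal | 2017
Leo Williams | Legal | 2020
Noah Jones | Sales | 2018
Frank Miller | Legal | 2021
Peter Martinez | Marketing | 2019
Grace Johnson | Sales | 2023
Eve Williams | Legal | 2018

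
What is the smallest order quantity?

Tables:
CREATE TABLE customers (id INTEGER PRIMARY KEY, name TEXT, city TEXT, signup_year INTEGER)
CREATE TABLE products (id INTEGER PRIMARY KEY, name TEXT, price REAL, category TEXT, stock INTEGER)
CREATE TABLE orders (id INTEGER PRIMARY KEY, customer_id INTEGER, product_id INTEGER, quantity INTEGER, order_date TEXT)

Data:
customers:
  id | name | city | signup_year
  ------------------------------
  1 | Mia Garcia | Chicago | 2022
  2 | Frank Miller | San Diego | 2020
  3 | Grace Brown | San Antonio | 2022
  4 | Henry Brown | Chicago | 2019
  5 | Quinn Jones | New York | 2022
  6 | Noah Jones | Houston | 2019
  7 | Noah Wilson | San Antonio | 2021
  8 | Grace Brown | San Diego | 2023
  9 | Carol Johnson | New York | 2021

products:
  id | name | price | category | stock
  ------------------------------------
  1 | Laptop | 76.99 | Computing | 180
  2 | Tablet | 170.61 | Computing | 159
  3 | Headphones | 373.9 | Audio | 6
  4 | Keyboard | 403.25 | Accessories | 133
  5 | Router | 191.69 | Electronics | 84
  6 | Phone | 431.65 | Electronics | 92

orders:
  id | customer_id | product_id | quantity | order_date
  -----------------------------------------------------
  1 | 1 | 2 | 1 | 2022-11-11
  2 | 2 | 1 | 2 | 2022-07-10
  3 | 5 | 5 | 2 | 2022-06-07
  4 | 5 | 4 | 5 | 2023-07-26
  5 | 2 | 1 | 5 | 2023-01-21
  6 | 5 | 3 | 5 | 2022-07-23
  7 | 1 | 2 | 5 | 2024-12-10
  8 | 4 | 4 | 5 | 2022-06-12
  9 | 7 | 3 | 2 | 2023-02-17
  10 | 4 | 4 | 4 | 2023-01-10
SELECT MIN(quantity) FROM orders

Execution result:
1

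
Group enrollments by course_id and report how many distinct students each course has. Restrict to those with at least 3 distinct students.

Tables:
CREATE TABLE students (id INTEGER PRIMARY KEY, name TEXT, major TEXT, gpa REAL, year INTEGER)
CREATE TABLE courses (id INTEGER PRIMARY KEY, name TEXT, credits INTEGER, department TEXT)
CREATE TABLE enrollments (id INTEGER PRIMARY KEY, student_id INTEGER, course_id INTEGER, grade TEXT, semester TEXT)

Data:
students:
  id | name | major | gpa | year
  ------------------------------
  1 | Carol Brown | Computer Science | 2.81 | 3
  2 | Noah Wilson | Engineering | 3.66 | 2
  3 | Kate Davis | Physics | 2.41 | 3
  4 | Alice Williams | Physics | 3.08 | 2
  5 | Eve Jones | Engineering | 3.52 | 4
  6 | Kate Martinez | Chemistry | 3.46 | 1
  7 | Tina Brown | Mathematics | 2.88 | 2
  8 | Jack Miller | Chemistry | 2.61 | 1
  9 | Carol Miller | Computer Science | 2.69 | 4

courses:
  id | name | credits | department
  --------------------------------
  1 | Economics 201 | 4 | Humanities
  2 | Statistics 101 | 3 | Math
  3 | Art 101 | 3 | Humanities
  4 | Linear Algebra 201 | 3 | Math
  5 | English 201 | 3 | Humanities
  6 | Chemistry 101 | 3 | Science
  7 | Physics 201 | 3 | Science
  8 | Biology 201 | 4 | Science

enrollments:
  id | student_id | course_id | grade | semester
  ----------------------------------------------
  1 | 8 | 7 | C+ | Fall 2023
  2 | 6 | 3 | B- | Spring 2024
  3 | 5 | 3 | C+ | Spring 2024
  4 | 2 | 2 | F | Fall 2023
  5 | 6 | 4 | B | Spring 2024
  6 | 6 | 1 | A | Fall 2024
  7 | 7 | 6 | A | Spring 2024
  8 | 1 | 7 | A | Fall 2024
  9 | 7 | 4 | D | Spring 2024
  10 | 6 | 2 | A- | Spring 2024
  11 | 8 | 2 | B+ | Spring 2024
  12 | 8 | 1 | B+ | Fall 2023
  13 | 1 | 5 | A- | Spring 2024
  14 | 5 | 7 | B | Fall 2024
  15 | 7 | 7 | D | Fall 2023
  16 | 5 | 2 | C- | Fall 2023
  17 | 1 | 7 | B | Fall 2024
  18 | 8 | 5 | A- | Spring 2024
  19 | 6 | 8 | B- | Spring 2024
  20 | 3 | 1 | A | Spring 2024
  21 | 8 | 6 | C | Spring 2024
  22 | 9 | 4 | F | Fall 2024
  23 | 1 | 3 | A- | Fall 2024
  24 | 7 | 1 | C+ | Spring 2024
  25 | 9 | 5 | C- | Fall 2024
SELECT course_id, COUNT(DISTINCT student_id) AS distinct_student_count FROM enrollments GROUP BY course_id HAVING COUNT(DISTINCT student_id) >= 3

Execution result:
course_id | distinct_student_count
1 | 4
2 | 4
3 | 3
4 | 3
5 | 3
7 | 4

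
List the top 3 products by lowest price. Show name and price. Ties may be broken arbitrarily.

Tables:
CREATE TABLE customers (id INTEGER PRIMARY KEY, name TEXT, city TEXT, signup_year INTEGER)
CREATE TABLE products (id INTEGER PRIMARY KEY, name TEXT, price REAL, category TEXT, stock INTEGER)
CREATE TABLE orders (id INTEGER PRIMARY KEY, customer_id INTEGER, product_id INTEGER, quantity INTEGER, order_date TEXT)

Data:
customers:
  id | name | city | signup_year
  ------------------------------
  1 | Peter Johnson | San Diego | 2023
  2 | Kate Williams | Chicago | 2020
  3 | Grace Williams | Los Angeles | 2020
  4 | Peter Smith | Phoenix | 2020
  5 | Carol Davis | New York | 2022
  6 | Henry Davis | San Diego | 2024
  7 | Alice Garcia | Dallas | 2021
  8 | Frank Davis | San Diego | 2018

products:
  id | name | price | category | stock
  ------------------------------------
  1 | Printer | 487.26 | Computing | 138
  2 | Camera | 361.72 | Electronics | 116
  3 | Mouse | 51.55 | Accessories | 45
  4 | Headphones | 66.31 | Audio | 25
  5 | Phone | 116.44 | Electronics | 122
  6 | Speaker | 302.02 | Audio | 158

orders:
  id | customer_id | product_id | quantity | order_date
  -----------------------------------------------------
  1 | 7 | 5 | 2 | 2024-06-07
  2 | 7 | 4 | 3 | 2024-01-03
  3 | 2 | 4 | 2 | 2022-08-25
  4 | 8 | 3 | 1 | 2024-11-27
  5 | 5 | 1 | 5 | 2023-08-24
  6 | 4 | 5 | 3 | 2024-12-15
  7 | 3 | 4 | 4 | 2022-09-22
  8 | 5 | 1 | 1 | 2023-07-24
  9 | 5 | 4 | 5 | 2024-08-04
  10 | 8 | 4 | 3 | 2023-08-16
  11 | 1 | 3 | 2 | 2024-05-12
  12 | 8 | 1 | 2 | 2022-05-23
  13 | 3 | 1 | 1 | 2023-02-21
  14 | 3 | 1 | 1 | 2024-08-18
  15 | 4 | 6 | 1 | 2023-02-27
SELECT name, price FROM products ORDER BY price ASC LIMIT 3

Execution result:
name | price
Mouse | 51.55
Headphones | 66.31
Phone | 116.44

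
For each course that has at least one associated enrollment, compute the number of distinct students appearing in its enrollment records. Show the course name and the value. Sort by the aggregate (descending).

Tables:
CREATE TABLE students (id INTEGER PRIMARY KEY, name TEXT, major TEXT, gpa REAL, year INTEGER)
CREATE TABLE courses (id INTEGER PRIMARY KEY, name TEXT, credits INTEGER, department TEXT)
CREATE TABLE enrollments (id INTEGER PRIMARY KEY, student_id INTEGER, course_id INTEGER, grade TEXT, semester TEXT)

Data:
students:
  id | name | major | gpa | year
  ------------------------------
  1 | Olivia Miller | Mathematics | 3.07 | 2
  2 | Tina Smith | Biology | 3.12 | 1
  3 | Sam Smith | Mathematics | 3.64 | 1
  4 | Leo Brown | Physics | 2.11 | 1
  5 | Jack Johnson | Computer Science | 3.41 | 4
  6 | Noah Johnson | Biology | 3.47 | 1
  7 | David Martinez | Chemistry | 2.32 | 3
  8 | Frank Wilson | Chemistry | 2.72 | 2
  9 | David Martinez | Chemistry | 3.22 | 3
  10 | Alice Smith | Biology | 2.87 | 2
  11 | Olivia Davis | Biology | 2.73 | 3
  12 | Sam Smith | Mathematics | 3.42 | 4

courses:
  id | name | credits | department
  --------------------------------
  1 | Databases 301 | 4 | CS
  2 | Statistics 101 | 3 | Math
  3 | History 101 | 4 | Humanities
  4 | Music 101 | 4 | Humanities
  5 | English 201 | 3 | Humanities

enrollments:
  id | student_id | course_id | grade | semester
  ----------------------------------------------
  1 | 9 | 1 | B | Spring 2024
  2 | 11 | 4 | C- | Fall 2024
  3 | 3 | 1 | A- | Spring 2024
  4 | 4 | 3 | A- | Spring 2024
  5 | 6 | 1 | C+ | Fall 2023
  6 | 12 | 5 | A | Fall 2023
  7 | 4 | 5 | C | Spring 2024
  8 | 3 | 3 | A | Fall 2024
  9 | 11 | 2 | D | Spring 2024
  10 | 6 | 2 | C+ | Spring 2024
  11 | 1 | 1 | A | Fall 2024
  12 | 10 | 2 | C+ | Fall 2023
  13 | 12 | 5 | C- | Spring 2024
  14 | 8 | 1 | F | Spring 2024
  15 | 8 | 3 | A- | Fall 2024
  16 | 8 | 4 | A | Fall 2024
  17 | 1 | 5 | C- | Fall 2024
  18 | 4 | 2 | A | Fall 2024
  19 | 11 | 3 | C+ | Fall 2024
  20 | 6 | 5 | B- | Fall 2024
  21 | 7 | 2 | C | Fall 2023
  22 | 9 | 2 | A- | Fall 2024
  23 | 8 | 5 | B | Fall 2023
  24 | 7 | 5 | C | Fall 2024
SELECT p.name, COUNT(DISTINCT c.student_id) AS distinct_student_count FROM enrollments c JOIN courses p ON c.course_id = p.id GROUP BY p.id, p.name ORDER BY distinct_student_count DESC

Execution result:
name | distinct_student_count
Statistics 101 | 6
English 201 | 6
Databases 301 | 5
History 101 | 4
Music 101 | 2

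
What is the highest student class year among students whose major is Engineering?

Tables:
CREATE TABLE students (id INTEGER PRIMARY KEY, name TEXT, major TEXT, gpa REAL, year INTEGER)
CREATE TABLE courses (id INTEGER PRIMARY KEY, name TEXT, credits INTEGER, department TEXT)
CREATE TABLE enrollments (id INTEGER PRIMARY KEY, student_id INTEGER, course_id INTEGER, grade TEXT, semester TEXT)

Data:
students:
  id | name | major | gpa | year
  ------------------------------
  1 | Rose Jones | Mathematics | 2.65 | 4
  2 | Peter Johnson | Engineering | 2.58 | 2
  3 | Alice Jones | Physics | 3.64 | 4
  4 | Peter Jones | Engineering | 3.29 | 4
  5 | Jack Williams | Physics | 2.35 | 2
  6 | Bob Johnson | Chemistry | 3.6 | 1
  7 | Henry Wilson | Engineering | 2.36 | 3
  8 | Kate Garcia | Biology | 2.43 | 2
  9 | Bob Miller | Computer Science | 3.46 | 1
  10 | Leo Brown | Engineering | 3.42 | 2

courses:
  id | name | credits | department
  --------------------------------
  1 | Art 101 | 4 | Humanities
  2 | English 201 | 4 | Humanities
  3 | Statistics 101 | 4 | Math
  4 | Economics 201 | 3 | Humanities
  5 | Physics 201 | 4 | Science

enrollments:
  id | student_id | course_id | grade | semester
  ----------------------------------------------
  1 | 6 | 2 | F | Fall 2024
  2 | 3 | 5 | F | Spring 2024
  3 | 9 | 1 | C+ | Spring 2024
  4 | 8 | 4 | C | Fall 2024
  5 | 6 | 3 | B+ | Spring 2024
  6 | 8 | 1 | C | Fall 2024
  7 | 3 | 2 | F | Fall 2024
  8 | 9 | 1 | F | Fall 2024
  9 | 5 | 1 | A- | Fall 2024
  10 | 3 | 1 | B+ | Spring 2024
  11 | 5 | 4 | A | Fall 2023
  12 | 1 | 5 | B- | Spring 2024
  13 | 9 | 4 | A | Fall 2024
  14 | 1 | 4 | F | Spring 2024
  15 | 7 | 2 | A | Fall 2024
SELECT MAX(year) FROM students WHERE major = 'Engineering'

Execution result:
4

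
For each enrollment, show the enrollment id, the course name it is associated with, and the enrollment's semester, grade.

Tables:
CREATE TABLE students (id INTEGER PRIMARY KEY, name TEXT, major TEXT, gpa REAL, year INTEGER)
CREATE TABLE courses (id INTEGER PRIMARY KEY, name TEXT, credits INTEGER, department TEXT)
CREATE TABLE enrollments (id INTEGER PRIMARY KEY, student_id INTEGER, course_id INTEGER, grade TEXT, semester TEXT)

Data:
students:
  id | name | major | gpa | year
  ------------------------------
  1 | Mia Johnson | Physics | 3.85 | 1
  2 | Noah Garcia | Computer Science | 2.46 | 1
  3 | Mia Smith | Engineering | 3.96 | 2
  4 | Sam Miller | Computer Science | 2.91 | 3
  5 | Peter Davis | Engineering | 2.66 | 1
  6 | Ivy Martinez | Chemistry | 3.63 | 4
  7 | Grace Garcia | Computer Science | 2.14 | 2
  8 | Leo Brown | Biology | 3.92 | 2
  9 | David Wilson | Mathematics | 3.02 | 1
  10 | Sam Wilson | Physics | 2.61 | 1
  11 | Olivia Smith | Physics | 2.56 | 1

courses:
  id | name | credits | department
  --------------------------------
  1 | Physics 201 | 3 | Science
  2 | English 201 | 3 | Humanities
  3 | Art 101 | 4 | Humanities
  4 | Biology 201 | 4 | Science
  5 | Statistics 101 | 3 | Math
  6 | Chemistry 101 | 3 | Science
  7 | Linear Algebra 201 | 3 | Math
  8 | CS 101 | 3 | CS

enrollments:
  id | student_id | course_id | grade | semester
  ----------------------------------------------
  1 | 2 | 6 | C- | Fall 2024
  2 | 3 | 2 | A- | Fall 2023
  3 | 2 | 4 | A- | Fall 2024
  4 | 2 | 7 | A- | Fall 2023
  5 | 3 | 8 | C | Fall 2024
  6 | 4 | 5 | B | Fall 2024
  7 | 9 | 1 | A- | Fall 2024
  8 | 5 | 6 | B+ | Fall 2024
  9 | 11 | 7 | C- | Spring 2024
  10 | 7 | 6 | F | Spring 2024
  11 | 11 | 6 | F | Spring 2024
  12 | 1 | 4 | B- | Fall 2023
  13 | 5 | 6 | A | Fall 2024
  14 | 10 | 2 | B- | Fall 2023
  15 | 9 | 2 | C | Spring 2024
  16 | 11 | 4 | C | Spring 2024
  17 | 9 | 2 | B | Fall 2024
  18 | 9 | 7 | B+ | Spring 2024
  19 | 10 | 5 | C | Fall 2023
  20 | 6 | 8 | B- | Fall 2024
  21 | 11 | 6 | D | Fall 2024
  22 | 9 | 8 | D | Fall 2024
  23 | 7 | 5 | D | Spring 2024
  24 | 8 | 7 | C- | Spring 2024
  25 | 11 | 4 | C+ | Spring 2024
SELECT c.id, p.name AS course, c.semester, c.grade FROM enrollments c JOIN courses p ON c.course_id = p.id

Execution result:
id | course | semester | grade
1 | Chemistry 101 | Fall 2024 | C-
2 | English 201 | Fall 2023 | A-
3 | Biology 201 | Fall 2024 | A-
4 | Linear Algebra 201 | Fall 2023 | A-
5 | CS 101 | Fall 2024 | C
6 | Statistics 101 | Fall 2024 | B
7 | Physics 201 | Fall 2024 | A-
8 | Chemistry 101 | Fall 2024 | B+
9 | Linear Algebra 201 | Spring 2024 | C-
10 | Chemistry 101 | Spring 2024 | F
11 | Chemistry 101 | Spring 2024 | F
12 | Biology 201 | Fall 2023 | B-
13 | Chemistry 101 | Fall 2024 | A
14 | English 201 | Fall 2023 | B-
15 | English 201 | Spring 2024 | C
16 | Biology 201 | Spring 2024 | C
17 | English 201 | Fall 2024 | B
18 | Linear Algebra 201 | Spring 2024 | B+
19 | Statistics 101 | Fall 2023 | C
20 | CS 101 | Fall 2024 | B-
21 | Chemistry 101 | Fall 2024 | D
22 | CS 101 | Fall 2024 | D
23 | Statistics 101 | Spring 2024 | D
24 | Linear Algebra 201 | Spring 2024 | C-
25 | Biology 201 | Spring 2024 | C+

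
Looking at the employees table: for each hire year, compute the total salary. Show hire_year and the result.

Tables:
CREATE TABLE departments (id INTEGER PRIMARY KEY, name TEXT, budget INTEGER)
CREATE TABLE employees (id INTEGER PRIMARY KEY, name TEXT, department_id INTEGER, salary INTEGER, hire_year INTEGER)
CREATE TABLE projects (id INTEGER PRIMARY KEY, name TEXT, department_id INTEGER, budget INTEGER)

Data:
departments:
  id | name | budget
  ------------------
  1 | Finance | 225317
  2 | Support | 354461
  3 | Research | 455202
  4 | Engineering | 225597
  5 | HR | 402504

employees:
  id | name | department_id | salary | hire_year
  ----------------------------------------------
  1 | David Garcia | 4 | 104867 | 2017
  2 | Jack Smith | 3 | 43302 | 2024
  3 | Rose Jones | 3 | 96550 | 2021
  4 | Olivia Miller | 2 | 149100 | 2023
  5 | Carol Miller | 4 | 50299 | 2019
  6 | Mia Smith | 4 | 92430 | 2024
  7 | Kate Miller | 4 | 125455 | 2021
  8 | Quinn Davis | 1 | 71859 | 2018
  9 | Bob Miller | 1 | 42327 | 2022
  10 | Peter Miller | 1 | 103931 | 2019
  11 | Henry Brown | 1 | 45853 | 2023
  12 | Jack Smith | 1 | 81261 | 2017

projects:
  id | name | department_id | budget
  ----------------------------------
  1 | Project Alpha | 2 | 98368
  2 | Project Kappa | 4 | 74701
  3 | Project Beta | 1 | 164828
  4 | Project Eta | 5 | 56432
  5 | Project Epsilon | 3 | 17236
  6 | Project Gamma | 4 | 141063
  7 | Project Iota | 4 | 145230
SELECT hire_year, SUM(salary) AS sum_salary FROM employees GROUP BY hire_year

Execution result:
hire_year | sum_salary
2017 | 186128
2018 | 71859
2019 | 154230
2021 | 222005
2022 | 42327
2023 | 194953
2024 | 135732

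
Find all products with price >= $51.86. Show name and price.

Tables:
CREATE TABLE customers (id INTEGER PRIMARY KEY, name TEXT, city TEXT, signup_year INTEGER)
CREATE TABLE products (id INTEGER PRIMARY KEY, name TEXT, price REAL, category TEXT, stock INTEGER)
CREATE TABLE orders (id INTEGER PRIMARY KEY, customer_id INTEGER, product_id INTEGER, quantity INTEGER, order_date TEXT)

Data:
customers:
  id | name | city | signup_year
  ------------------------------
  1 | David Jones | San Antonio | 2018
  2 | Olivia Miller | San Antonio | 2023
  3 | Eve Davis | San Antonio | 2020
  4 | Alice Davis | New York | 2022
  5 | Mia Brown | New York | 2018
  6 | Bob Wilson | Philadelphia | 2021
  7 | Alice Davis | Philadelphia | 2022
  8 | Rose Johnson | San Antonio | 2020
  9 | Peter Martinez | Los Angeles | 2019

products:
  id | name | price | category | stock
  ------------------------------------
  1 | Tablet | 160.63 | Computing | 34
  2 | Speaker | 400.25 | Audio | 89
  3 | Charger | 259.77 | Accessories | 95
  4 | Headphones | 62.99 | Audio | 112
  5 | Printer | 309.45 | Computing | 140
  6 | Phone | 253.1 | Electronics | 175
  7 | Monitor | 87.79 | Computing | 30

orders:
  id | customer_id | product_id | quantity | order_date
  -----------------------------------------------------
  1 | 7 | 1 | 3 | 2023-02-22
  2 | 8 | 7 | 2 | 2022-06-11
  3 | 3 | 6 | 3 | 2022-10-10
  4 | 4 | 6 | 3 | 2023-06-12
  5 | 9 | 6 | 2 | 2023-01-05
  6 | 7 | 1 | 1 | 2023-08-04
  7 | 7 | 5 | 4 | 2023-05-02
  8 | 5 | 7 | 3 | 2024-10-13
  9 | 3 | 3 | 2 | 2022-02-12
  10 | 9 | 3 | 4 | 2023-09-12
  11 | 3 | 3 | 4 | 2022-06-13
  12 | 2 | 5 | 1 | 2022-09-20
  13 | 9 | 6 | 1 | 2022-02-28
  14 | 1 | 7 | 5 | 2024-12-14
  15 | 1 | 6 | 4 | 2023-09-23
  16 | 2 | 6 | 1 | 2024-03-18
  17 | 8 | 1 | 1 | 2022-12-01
SELECT name, price FROM products WHERE price >= 51.86

Execution result:
name | price
Tablet | 160.63
Speaker | 400.25
Charger | 259.77
Headphones | 62.99
Printer | 309.45
Phone | 253.10
Monitor | 87.79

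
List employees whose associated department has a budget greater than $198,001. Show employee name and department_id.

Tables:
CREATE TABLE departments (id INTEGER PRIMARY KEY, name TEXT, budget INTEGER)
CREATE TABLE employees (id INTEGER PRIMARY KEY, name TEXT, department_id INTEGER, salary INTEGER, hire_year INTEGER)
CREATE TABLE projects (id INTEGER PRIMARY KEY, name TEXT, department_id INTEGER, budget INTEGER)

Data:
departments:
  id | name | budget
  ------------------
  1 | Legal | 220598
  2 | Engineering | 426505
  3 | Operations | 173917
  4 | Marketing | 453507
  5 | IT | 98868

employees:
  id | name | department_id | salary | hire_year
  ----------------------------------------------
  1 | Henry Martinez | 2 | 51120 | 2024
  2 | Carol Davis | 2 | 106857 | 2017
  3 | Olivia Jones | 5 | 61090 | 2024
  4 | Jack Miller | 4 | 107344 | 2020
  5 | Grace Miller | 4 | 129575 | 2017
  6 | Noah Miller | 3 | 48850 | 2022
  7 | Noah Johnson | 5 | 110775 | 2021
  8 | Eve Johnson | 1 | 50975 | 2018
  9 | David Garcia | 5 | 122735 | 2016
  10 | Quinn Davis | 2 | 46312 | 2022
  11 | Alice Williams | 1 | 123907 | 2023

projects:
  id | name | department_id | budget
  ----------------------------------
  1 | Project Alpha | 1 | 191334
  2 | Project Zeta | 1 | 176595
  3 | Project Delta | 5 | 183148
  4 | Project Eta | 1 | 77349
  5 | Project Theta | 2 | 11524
SELECT name, department_id FROM employees WHERE department_id IN (SELECT id FROM departments WHERE budget > 198001)

Execution result:
name | department_id
Henry Martinez | 2
Carol Davis | 2
Jack Miller | 4
Grace Miller | 4
Eve Johnson | 1
Quinn Davis | 2
Alice Williams | 1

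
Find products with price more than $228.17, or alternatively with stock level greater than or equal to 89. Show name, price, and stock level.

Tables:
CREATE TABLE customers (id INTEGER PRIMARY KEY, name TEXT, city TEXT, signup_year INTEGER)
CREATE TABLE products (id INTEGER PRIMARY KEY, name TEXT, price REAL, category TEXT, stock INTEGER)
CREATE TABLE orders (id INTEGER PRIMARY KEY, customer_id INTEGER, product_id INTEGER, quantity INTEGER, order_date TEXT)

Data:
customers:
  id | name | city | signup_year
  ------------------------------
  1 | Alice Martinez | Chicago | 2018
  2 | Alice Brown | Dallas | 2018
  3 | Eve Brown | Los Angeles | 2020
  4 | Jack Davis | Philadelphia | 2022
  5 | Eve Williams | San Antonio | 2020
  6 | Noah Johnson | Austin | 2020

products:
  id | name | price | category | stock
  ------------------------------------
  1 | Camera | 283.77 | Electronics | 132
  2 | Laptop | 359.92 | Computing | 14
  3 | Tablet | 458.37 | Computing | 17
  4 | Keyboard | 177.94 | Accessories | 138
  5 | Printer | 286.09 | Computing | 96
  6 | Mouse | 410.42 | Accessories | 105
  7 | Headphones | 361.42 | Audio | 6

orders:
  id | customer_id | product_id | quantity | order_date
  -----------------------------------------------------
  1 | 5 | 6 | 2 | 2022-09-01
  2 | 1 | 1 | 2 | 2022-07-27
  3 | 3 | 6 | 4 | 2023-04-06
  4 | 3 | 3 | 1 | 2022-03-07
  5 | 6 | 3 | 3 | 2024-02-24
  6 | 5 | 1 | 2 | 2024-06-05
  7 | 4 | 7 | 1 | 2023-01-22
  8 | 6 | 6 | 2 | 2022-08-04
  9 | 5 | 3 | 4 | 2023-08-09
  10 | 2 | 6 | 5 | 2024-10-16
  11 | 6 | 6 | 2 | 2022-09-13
SELECT name, price, stock FROM products WHERE price > 228.17 OR stock >= 89

Execution result:
name | price | stock
Camera | 283.77 | 132
Laptop | 359.92 | 14
Tablet | 458.37 | 17
Keyboard | 177.94 | 138
Printer | 286.09 | 96
Mouse | 410.42 | 105
Headphones | 361.42 | 6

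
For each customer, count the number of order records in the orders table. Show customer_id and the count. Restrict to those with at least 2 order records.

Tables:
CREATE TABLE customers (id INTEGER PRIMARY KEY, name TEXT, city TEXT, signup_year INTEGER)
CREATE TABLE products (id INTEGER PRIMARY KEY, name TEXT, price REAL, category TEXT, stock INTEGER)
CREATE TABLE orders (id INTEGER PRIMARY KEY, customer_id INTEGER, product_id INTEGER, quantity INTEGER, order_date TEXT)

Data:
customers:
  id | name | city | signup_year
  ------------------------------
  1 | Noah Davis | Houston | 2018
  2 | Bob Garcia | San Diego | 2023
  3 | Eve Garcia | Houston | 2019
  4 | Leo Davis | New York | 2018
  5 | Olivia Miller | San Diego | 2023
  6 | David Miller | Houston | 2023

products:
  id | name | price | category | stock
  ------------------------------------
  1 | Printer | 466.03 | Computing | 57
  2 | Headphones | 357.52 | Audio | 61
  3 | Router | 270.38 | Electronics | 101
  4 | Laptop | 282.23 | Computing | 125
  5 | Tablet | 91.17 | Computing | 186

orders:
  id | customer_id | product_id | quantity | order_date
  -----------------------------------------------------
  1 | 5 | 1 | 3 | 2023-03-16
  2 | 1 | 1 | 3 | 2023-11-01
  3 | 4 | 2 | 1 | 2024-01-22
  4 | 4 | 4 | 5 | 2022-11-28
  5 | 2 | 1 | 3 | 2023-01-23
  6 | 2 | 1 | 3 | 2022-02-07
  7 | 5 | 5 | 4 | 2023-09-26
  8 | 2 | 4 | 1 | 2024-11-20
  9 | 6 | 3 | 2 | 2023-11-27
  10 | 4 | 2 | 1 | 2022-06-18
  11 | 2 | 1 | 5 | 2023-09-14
SELECT customer_id, COUNT(*) AS order_count FROM orders GROUP BY customer_id HAVING COUNT(*) >= 2

Execution result:
customer_id | order_count
2 | 4
4 | 3
5 | 2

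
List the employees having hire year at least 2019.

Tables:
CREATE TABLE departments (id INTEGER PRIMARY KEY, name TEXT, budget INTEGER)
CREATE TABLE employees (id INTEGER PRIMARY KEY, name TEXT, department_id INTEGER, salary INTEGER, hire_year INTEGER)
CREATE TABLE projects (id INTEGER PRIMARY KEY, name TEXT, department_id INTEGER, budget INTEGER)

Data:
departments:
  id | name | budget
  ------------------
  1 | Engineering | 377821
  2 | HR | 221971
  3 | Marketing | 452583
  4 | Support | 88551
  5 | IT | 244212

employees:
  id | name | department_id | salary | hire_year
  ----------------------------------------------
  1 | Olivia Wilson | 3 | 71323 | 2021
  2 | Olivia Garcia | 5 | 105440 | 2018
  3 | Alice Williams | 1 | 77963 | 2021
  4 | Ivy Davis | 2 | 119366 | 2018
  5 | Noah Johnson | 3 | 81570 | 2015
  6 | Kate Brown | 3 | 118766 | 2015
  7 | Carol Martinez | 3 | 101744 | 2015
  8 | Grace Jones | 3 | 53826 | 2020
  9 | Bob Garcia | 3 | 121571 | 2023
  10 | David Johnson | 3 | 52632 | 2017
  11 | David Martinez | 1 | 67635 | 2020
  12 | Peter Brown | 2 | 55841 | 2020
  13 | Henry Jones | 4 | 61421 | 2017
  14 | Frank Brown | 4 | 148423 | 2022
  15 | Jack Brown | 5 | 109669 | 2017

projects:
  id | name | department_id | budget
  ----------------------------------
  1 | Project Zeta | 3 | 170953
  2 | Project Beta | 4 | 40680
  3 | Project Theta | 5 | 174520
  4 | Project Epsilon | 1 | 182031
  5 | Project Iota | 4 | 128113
SELECT name, hire_year FROM employees WHERE hire_year >= 2019

Execution result:
name | hire_year
Olivia Wilson | 2021
Alice Williams | 2021
Grace Jones | 2020
Bob Garcia | 2023
David Martinez | 2020
Peter Brown | 2020
Frank Brown | 2022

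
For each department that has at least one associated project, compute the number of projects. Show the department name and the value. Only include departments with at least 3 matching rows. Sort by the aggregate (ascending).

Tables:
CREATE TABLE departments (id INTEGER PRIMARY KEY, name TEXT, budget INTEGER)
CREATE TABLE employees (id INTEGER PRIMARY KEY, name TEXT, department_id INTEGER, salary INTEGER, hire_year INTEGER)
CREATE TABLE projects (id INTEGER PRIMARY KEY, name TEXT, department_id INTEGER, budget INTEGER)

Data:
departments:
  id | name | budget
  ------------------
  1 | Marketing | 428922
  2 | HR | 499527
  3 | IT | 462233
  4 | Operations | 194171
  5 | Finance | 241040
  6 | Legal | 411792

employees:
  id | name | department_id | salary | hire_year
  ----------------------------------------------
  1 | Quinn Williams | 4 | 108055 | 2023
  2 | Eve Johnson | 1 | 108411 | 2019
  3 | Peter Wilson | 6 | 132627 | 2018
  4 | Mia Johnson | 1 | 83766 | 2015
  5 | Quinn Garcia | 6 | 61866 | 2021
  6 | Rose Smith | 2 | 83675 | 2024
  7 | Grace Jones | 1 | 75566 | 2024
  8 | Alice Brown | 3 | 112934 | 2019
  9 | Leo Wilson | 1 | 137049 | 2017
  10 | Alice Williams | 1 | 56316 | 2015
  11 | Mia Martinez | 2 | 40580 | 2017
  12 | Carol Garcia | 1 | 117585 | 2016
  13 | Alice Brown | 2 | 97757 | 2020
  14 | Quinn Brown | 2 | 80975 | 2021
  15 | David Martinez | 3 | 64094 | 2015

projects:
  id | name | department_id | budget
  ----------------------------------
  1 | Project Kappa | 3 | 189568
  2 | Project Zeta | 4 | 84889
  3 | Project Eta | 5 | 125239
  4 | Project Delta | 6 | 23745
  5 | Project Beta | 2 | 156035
SELECT p.name, COUNT(*) AS n FROM projects c JOIN departments p ON c.department_id = p.id GROUP BY p.id, p.name HAVING COUNT(*) >= 3 ORDER BY n ASC

Execution result:
(no rows)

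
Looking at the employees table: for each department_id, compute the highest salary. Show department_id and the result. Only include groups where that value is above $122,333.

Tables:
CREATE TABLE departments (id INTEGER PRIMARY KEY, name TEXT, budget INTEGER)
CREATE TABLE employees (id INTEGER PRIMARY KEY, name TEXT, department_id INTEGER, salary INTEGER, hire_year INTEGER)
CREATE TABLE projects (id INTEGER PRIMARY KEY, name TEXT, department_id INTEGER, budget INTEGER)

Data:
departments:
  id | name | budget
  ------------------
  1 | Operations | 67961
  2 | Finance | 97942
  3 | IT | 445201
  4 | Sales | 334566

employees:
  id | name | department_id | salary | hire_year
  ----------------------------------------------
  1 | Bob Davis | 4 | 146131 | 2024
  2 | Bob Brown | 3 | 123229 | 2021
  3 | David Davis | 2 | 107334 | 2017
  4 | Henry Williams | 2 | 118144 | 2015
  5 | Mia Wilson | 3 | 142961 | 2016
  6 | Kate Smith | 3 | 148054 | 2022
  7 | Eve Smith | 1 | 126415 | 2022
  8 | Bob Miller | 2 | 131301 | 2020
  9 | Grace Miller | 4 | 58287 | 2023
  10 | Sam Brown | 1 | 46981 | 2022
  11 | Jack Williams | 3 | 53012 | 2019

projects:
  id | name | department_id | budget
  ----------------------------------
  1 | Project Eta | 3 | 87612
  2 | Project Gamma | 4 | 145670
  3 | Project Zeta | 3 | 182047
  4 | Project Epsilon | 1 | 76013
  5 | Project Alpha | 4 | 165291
SELECT department_id, MAX(salary) AS max_salary FROM employees GROUP BY department_id HAVING MAX(salary) > 122333

Execution result:
department_id | max_salary
1 | 126415
2 | 131301
3 | 148054
4 | 146131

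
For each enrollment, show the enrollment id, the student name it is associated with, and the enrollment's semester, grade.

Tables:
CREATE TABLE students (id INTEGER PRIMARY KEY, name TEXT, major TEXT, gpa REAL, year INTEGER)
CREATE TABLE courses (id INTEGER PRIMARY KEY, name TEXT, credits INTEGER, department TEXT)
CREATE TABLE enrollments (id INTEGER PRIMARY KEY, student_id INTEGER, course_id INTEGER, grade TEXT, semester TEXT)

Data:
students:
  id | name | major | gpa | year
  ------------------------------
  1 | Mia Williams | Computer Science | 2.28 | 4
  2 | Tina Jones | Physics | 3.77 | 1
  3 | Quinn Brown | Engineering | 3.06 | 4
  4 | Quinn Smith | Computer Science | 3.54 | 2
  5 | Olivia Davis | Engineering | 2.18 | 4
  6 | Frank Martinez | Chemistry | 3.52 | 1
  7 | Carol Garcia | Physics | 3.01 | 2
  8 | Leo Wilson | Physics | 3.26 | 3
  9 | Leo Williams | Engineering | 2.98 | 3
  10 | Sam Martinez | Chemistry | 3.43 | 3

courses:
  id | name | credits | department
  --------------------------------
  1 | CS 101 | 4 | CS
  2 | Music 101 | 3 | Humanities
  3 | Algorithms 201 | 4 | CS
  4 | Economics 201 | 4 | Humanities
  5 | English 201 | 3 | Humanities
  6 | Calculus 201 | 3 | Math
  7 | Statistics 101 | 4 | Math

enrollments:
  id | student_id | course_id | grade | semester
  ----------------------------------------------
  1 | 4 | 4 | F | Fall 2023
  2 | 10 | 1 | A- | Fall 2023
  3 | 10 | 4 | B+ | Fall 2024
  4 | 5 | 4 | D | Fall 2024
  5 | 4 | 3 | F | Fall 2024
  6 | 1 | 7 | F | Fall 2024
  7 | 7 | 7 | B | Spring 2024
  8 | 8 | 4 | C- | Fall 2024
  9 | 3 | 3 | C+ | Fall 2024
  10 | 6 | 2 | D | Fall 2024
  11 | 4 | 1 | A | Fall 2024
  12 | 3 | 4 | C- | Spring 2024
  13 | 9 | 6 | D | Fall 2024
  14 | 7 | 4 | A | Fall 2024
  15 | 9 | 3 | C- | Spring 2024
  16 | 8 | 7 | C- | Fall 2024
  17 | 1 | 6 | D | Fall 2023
SELECT c.id, p.name AS student, c.semester, c.grade FROM enrollments c JOIN students p ON c.student_id = p.id

Execution result:
id | student | semester | grade
1 | Quinn Smith | Fall 2023 | F
2 | Sam Martinez | Fall 2023 | A-
3 | Sam Martinez | Fall 2024 | B+
4 | Olivia Davis | Fall 2024 | D
5 | Quinn Smith | Fall 2024 | F
6 | Mia Williams | Fall 2024 | F
7 | Carol Garcia | Spring 2024 | B
8 | Leo Wilson | Fall 2024 | C-
9 | Quinn Brown | Fall 2024 | C+
10 | Frank Martinez | Fall 2024 | D
11 | Quinn Smith | Fall 2024 | A
12 | Quinn Brown | Spring 2024 | C-
13 | Leo Williams | Fall 2024 | D
14 | Carol Garcia | Fall 2024 | A
15 | Leo Williams | Spring 2024 | C-
16 | Leo Wilson | Fall 2024 | C-
17 | Mia Williams | Fall 2023 | D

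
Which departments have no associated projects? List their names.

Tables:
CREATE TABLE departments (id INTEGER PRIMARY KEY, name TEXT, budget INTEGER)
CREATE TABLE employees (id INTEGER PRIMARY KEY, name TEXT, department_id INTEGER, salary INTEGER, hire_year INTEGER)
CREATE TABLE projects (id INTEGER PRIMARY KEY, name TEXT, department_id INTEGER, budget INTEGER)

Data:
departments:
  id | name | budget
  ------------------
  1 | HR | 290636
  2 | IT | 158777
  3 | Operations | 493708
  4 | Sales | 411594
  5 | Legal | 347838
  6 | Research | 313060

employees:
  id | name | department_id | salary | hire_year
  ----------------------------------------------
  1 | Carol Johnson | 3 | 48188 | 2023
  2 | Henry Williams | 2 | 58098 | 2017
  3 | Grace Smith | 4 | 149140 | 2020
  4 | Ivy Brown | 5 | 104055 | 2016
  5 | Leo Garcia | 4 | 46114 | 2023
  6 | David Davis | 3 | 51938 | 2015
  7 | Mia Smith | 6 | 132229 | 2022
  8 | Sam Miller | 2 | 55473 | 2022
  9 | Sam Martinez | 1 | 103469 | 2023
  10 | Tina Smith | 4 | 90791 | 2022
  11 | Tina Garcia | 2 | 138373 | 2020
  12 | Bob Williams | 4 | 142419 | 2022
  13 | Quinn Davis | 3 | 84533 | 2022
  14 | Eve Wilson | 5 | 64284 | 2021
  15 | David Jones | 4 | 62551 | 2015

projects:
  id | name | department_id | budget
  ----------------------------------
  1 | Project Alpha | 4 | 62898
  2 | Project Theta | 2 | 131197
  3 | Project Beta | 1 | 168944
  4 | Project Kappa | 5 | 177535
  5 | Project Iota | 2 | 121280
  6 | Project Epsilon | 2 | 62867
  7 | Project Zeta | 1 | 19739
SELECT p.name FROM departments p LEFT JOIN projects c ON c.department_id = p.id WHERE c.id IS NULL

Execution result:
name
Operations
Research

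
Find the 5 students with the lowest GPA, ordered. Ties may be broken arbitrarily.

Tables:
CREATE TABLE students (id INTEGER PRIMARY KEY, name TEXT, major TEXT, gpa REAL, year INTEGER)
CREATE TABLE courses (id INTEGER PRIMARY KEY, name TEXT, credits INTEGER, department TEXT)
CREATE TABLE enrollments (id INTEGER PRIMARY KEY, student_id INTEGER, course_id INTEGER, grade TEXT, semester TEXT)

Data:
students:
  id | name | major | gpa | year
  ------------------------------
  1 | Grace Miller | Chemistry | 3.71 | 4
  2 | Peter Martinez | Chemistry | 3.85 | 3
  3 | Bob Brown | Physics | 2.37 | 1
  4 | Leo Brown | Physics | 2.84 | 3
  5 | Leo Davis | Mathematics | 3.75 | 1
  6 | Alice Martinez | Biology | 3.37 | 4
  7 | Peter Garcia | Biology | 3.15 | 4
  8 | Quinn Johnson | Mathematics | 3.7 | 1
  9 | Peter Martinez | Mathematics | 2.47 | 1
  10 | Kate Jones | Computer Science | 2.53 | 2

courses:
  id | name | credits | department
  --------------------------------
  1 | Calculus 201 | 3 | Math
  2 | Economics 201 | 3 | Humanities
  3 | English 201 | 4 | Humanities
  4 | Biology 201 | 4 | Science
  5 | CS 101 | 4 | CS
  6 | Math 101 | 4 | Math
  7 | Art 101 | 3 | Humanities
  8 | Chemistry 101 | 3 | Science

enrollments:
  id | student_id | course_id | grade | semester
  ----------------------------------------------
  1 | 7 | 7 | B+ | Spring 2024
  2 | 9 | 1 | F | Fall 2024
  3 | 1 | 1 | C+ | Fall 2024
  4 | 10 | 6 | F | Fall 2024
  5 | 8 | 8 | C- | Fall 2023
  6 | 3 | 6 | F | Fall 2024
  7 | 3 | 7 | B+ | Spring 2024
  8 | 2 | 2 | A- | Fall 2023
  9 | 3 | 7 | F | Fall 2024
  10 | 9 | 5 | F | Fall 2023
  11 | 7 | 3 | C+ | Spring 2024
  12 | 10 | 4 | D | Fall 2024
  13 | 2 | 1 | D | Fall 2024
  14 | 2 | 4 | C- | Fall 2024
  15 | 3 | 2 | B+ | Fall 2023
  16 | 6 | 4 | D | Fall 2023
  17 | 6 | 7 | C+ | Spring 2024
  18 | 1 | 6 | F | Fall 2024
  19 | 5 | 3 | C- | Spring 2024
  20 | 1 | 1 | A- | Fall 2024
SELECT name, gpa FROM students ORDER BY gpa ASC LIMIT 5

Execution result:
name | gpa
Bob Brown | 2.37
Peter Martinez | 2.47
Kate Jones | 2.53
Leo Brown | 2.84
Peter Garcia | 3.15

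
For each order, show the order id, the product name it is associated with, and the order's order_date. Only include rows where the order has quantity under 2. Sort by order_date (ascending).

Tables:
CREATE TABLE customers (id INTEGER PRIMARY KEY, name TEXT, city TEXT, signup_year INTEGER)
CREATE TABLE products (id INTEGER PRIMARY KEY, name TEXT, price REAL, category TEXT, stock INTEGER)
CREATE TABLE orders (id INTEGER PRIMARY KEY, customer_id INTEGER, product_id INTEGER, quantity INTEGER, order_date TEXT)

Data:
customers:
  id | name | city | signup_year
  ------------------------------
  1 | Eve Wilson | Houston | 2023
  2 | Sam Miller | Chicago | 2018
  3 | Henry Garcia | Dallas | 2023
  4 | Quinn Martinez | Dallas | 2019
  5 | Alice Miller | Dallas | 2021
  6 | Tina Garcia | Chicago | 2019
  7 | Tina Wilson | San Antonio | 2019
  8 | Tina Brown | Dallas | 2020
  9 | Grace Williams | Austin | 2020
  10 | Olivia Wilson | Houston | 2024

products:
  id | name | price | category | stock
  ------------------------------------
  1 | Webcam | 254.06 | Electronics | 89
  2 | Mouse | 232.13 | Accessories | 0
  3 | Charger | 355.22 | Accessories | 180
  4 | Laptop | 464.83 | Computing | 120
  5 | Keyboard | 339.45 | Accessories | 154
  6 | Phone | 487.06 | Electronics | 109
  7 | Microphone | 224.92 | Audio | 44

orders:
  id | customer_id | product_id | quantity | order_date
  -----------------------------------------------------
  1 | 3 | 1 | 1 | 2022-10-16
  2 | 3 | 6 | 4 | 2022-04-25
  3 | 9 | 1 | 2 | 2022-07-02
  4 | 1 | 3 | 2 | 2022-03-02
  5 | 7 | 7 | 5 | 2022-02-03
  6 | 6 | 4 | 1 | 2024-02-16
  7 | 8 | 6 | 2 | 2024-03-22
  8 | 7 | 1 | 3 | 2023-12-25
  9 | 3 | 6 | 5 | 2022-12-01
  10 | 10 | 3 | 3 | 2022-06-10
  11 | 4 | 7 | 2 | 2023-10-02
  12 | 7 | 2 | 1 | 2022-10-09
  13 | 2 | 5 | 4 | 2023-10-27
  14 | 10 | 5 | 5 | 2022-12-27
SELECT c.id, p.name AS product, c.order_date FROM orders c JOIN products p ON c.product_id = p.id WHERE c.quantity < 2 ORDER BY c.order_date ASC

Execution result:
id | product | order_date
12 | Mouse | 2022-10-09
1 | Webcam | 2022-10-16
6 | Laptop | 2024-02-16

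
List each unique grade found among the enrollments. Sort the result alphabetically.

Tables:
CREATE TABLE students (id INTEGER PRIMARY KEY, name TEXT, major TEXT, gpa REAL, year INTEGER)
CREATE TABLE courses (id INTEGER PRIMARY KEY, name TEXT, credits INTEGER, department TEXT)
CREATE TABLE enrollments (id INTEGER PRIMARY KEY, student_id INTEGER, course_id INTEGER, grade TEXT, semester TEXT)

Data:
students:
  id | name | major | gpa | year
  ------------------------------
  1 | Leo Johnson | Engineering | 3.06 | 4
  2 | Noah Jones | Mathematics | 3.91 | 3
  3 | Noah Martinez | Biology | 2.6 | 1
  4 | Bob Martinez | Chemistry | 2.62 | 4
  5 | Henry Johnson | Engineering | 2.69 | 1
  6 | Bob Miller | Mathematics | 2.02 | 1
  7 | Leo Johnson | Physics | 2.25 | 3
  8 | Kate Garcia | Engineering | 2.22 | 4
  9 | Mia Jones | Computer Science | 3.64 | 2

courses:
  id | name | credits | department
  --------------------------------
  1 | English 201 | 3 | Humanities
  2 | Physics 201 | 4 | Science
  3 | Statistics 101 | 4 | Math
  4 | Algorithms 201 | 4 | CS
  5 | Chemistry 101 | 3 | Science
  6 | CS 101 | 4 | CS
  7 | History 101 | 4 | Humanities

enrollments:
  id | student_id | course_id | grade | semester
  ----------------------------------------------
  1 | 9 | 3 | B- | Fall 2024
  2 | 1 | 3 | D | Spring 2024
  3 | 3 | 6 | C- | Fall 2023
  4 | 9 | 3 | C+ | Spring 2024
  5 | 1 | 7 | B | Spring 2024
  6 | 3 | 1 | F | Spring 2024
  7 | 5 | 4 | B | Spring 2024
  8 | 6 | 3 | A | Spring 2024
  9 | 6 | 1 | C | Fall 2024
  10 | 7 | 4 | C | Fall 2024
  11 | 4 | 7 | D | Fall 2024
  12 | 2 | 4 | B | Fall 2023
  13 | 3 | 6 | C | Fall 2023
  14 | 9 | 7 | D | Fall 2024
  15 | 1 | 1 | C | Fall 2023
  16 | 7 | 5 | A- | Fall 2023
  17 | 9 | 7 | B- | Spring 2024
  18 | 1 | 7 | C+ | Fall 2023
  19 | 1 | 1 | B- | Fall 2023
SELECT DISTINCT grade FROM enrollments ORDER BY grade

Execution result:
grade
A
A-
B
B-
C
C+
C-
D
F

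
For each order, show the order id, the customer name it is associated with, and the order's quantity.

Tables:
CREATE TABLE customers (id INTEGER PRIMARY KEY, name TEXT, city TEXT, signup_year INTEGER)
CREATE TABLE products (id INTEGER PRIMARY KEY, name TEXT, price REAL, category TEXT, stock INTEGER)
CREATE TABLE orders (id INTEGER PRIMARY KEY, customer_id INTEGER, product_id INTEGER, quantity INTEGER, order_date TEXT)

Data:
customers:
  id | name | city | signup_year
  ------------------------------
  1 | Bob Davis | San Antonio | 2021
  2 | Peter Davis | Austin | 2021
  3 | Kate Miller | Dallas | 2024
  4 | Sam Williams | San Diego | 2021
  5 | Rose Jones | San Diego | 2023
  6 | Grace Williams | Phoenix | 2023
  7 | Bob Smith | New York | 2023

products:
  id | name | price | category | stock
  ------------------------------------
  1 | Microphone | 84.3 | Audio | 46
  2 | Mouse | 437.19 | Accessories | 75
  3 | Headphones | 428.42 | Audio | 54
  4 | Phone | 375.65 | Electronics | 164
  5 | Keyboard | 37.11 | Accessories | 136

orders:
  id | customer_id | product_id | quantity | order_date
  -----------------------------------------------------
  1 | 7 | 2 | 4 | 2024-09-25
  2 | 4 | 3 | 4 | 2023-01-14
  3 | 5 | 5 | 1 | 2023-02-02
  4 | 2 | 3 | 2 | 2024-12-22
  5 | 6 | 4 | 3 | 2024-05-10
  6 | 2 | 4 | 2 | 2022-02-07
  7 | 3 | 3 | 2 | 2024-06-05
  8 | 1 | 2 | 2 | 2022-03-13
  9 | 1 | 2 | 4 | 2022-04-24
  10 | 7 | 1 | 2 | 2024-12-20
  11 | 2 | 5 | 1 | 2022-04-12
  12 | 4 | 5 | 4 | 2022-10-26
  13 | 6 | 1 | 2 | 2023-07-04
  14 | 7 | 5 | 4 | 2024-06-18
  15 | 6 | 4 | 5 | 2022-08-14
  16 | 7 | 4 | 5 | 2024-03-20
SELECT c.id, p.name AS customer, c.quantity FROM orders c JOIN customers p ON c.customer_id = p.id

Execution result:
id | customer | quantity
1 | Bob Smith | 4
2 | Sam Williams | 4
3 | Rose Jones | 1
4 | Peter Davis | 2
5 | Grace Williams | 3
6 | Peter Davis | 2
7 | Kate Miller | 2
8 | Bob Davis | 2
9 | Bob Davis | 4
10 | Bob Smith | 2
11 | Peter Davis | 1
12 | Sam Williams | 4
13 | Grace Williams | 2
14 | Bob Smith | 4
15 | Grace Williams | 5
16 | Bob Smith | 5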